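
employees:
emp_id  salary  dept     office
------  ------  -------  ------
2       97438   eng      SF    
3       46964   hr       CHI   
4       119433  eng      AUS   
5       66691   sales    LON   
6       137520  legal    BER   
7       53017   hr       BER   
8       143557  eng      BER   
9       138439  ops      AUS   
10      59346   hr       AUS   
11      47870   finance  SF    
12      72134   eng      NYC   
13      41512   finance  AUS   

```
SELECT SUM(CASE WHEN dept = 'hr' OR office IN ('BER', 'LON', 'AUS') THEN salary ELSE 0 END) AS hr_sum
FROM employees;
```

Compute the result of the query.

806479

emp_id=2: ✗
emp_id=3: ✓ → 46964
emp_id=4: ✓ → 119433
emp_id=5: ✓ → 66691
emp_id=6: ✓ → 137520
emp_id=7: ✓ → 53017
emp_id=8: ✓ → 143557
emp_id=9: ✓ → 138439
emp_id=10: ✓ → 59346
emp_id=11: ✗
emp_id=12: ✗
emp_id=13: ✓ → 41512
hr_sum = 46964 + 119433 + 66691 + 137520 + 53017 + 143557 + 138439 + 59346 + 41512 = 806479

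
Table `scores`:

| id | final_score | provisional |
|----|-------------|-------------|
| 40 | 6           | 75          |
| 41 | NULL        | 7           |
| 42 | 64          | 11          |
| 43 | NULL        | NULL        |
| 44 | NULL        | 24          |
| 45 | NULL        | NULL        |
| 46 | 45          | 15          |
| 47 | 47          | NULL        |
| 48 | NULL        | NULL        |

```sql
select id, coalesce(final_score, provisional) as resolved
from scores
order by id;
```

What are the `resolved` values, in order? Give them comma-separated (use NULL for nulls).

id=40: final_score=6 → 6
id=41: final_score=NULL, provisional=7 → 7
id=42: final_score=64 → 64
id=43: final_score=NULL, provisional=NULL (all NULL) → NULL
id=44: final_score=NULL, provisional=24 → 24
id=45: final_score=NULL, provisional=NULL (all NULL) → NULL
id=46: final_score=45 → 45
id=47: final_score=47 → 47
id=48: final_score=NULL, provisional=NULL (all NULL) → NULL

6, 7, 64, NULL, 24, NULL, 45, 47, NULL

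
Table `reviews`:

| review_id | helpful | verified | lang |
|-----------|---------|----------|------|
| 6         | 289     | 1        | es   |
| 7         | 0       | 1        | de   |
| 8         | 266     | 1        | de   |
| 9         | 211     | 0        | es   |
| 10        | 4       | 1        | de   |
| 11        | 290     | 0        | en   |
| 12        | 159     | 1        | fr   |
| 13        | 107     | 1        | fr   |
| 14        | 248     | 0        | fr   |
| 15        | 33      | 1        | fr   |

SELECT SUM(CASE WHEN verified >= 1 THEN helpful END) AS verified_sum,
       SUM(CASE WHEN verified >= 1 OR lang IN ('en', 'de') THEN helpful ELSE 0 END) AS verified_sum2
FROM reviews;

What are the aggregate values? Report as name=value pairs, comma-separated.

verified_sum=858, verified_sum2=1148

[verified_sum: verified >= 1]
review_id=6: ✓ → 289
review_id=7: ✓ → 0
review_id=8: ✓ → 266
review_id=9: ✗
review_id=10: ✓ → 4
review_id=11: ✗
review_id=12: ✓ → 159
review_id=13: ✓ → 107
review_id=14: ✗
review_id=15: ✓ → 33
verified_sum = 289 + 266 + 4 + 159 + 107 + 33 = 858
—
[verified_sum2: verified >= 1 OR lang IN ('en', 'de')]
review_id=6: ✓ → 289
review_id=7: ✓ → 0
review_id=8: ✓ → 266
review_id=9: ✗
review_id=10: ✓ → 4
review_id=11: ✓ → 290
review_id=12: ✓ → 159
review_id=13: ✓ → 107
review_id=14: ✗
review_id=15: ✓ → 33
verified_sum2 = 289 + 266 + 4 + 290 + 159 + 107 + 33 = 1148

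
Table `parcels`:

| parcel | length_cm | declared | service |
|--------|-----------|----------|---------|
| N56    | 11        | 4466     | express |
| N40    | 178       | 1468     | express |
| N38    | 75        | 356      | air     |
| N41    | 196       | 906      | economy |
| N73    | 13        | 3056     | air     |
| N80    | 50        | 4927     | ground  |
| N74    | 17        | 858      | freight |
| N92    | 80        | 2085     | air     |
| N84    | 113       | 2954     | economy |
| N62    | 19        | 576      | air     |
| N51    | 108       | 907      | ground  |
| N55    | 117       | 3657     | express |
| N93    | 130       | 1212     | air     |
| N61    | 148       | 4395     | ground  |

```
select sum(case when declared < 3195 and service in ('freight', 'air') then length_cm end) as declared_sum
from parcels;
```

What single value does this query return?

334

parcel=N56: ✗
parcel=N40: ✗
parcel=N38: ✓ → 75
parcel=N41: ✗
parcel=N73: ✓ → 13
parcel=N80: ✗
parcel=N74: ✓ → 17
parcel=N92: ✓ → 80
parcel=N84: ✗
parcel=N62: ✓ → 19
parcel=N51: ✗
parcel=N55: ✗
parcel=N93: ✓ → 130
parcel=N61: ✗
declared_sum = 75 + 13 + 17 + 80 + 19 + 130 = 334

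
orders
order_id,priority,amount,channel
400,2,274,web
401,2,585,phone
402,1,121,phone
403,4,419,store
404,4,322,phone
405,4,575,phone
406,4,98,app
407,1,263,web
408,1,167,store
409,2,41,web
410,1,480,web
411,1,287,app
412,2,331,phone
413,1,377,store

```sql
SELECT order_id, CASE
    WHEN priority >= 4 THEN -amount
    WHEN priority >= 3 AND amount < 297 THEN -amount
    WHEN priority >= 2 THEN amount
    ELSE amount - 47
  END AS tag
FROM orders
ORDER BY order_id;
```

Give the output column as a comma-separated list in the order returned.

274, 585, 74, -419, -322, -575, -98, 216, 120, 41, 433, 240, 331, 330

order_id=400: priority >= 2 → 274
order_id=401: priority >= 2 → 585
order_id=402: ELSE → 74
order_id=403: priority >= 4 → -419
order_id=404: priority >= 4 → -322
order_id=405: priority >= 4 → -575
order_id=406: priority >= 4 → -98
order_id=407: ELSE → 216
order_id=408: ELSE → 120
order_id=409: priority >= 2 → 41
order_id=410: ELSE → 433
order_id=411: ELSE → 240
order_id=412: priority >= 2 → 331
order_id=413: ELSE → 330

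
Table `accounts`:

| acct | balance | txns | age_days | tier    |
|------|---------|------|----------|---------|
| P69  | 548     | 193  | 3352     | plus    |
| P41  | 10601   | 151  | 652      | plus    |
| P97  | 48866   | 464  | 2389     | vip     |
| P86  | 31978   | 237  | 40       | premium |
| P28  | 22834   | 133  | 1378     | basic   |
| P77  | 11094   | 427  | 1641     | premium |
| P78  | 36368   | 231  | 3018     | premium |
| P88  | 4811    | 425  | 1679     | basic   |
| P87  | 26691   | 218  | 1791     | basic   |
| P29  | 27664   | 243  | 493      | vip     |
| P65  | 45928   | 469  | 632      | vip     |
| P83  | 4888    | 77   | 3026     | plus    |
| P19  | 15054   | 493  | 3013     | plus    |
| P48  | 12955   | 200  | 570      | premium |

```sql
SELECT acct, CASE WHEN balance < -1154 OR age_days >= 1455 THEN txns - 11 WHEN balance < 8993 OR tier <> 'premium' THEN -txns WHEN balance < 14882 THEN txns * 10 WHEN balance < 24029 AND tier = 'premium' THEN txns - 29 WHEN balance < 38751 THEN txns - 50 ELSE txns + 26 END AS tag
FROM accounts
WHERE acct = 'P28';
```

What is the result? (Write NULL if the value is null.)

acct = P28: balance=22834, txns=133, age_days=1378, tier=basic.
balance < -1154 OR age_days >= 1455 → false
balance < 8993 OR tier <> 'premium' → true → -133

-133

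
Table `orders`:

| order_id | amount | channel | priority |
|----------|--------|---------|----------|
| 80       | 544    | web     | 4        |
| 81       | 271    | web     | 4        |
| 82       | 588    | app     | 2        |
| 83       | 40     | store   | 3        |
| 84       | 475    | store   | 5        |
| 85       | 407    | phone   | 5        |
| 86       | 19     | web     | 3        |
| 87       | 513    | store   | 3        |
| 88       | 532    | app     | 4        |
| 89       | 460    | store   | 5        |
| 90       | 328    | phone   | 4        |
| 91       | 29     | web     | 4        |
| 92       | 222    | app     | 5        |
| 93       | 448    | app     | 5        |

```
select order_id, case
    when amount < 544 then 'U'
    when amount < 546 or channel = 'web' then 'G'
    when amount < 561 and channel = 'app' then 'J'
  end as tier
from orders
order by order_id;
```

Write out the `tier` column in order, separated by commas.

order_id=80: amount < 546 or channel = 'web' → G
order_id=81: amount < 544 → U
order_id=82: (no match → NULL) → NULL
order_id=83: amount < 544 → U
order_id=84: amount < 544 → U
order_id=85: amount < 544 → U
order_id=86: amount < 544 → U
order_id=87: amount < 544 → U
order_id=88: amount < 544 → U
order_id=89: amount < 544 → U
order_id=90: amount < 544 → U
order_id=91: amount < 544 → U
order_id=92: amount < 544 → U
order_id=93: amount < 544 → U

G, U, NULL, U, U, U, U, U, U, U, U, U, U, U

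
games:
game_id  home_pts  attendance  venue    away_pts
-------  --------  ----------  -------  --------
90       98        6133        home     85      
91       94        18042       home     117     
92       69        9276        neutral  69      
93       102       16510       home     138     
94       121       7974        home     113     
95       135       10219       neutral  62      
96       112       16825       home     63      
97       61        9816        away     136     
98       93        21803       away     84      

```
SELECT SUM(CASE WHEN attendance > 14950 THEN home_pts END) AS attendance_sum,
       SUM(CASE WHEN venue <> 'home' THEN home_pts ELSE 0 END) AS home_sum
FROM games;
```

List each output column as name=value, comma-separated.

attendance_sum=401, home_sum=358

[attendance_sum: attendance > 14950]
game_id=90: ✗
game_id=91: ✓ → 94
game_id=92: ✗
game_id=93: ✓ → 102
game_id=94: ✗
game_id=95: ✗
game_id=96: ✓ → 112
game_id=97: ✗
game_id=98: ✓ → 93
attendance_sum = 94 + 102 + 112 + 93 = 401
—
[home_sum: venue <> 'home']
game_id=90: ✗
game_id=91: ✗
game_id=92: ✓ → 69
game_id=93: ✗
game_id=94: ✗
game_id=95: ✓ → 135
game_id=96: ✗
game_id=97: ✓ → 61
game_id=98: ✓ → 93
home_sum = 69 + 135 + 61 + 93 = 358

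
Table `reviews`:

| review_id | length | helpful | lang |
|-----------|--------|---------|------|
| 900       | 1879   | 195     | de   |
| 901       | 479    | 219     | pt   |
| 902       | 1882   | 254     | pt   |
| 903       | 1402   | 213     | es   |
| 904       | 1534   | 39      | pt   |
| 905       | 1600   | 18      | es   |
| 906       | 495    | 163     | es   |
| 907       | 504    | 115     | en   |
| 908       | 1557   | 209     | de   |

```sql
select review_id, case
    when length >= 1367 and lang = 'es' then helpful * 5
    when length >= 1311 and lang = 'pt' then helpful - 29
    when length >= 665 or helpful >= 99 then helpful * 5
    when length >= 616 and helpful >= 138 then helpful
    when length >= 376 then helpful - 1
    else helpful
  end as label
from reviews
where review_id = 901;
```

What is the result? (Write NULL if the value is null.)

1095

review_id = 901: length=479, helpful=219, lang=pt.
length >= 1367 and lang = 'es' → false
length >= 1311 and lang = 'pt' → false
length >= 665 or helpful >= 99 → true → 1095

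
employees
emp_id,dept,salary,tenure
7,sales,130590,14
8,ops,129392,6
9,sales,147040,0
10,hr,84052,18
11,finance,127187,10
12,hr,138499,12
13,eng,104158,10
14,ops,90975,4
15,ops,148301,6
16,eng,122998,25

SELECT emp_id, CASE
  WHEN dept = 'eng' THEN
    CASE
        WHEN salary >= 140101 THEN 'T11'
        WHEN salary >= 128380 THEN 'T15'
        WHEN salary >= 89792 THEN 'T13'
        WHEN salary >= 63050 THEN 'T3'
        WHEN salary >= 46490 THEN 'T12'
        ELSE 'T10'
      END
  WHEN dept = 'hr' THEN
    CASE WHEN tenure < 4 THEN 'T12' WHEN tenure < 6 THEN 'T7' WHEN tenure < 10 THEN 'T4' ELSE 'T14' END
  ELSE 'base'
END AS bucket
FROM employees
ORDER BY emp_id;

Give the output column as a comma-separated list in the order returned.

emp_id=7: dept='sales' → outer ELSE → base
emp_id=8: dept='ops' → outer ELSE → base
emp_id=9: dept='sales' → outer ELSE → base
emp_id=10: dept='hr' → inner[ELSE] → T14
emp_id=11: dept='finance' → outer ELSE → base
emp_id=12: dept='hr' → inner[ELSE] → T14
emp_id=13: dept='eng' → inner[salary >= 89792] → T13
emp_id=14: dept='ops' → outer ELSE → base
emp_id=15: dept='ops' → outer ELSE → base
emp_id=16: dept='eng' → inner[salary >= 89792] → T13

base, base, base, T14, base, T14, T13, base, base, T13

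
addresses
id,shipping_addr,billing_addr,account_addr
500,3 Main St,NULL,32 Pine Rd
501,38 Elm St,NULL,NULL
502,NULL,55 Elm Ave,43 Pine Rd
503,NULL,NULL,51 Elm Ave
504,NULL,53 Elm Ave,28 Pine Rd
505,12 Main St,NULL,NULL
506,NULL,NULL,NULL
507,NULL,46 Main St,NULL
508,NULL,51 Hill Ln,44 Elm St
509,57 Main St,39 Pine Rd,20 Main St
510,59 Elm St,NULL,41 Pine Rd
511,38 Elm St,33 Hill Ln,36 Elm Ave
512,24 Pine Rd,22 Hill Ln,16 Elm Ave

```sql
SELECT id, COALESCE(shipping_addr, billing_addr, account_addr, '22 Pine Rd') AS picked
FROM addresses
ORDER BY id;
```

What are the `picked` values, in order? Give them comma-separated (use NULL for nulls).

id=500: shipping_addr=3 Main St → 3 Main St
id=501: shipping_addr=38 Elm St → 38 Elm St
id=502: shipping_addr=NULL, billing_addr=55 Elm Ave → 55 Elm Ave
id=503: shipping_addr=NULL, billing_addr=NULL, account_addr=51 Elm Ave → 51 Elm Ave
id=504: shipping_addr=NULL, billing_addr=53 Elm Ave → 53 Elm Ave
id=505: shipping_addr=12 Main St → 12 Main St
id=506: shipping_addr=NULL, billing_addr=NULL, account_addr=NULL, → literal 22 Pine Rd → 22 Pine Rd
id=507: shipping_addr=NULL, billing_addr=46 Main St → 46 Main St
id=508: shipping_addr=NULL, billing_addr=51 Hill Ln → 51 Hill Ln
id=509: shipping_addr=57 Main St → 57 Main St
id=510: shipping_addr=59 Elm St → 59 Elm St
id=511: shipping_addr=38 Elm St → 38 Elm St
id=512: shipping_addr=24 Pine Rd → 24 Pine Rd

3 Main St, 38 Elm St, 55 Elm Ave, 51 Elm Ave, 53 Elm Ave, 12 Main St, 22 Pine Rd, 46 Main St, 51 Hill Ln, 57 Main St, 59 Elm St, 38 Elm St, 24 Pine Rd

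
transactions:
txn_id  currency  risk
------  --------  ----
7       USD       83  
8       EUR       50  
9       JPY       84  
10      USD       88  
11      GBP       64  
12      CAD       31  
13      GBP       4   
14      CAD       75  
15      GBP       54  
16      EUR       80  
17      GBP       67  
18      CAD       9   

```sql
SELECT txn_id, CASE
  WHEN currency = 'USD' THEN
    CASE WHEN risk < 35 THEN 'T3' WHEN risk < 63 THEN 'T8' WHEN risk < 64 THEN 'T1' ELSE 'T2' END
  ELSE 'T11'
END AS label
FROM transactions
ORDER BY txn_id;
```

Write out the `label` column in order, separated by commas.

T2, T11, T11, T2, T11, T11, T11, T11, T11, T11, T11, T11

txn_id=7: currency='USD' → inner[ELSE] → T2
txn_id=8: currency='EUR' → outer ELSE → T11
txn_id=9: currency='JPY' → outer ELSE → T11
txn_id=10: currency='USD' → inner[ELSE] → T2
txn_id=11: currency='GBP' → outer ELSE → T11
txn_id=12: currency='CAD' → outer ELSE → T11
txn_id=13: currency='GBP' → outer ELSE → T11
txn_id=14: currency='CAD' → outer ELSE → T11
txn_id=15: currency='GBP' → outer ELSE → T11
txn_id=16: currency='EUR' → outer ELSE → T11
txn_id=17: currency='GBP' → outer ELSE → T11
txn_id=18: currency='CAD' → outer ELSE → T11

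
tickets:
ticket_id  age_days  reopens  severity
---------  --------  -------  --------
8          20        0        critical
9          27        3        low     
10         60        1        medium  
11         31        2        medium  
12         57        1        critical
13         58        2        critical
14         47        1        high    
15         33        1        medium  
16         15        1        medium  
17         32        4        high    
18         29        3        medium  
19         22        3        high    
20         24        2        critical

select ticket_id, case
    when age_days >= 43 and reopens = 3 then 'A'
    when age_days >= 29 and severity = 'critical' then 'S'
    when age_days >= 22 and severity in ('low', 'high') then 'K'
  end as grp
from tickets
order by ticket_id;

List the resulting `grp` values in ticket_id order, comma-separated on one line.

NULL, K, NULL, NULL, S, S, K, NULL, NULL, K, NULL, K, NULL

ticket_id=8: (no match → NULL) → NULL
ticket_id=9: age_days >= 22 and severity in ('low', 'high') → K
ticket_id=10: (no match → NULL) → NULL
ticket_id=11: (no match → NULL) → NULL
ticket_id=12: age_days >= 29 and severity = 'critical' → S
ticket_id=13: age_days >= 29 and severity = 'critical' → S
ticket_id=14: age_days >= 22 and severity in ('low', 'high') → K
ticket_id=15: (no match → NULL) → NULL
ticket_id=16: (no match → NULL) → NULL
ticket_id=17: age_days >= 22 and severity in ('low', 'high') → K
ticket_id=18: (no match → NULL) → NULL
ticket_id=19: age_days >= 22 and severity in ('low', 'high') → K
ticket_id=20: (no match → NULL) → NULL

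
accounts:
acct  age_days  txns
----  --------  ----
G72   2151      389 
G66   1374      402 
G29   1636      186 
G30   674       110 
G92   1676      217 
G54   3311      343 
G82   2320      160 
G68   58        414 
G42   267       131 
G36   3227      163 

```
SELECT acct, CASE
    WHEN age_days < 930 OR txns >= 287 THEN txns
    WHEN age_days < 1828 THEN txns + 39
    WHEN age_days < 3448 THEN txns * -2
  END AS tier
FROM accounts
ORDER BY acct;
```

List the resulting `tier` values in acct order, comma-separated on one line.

225, 110, -326, 131, 343, 402, 414, 389, -320, 256

acct=G29: age_days < 1828 → 225
acct=G30: age_days < 930 OR txns >= 287 → 110
acct=G36: age_days < 3448 → -326
acct=G42: age_days < 930 OR txns >= 287 → 131
acct=G54: age_days < 930 OR txns >= 287 → 343
acct=G66: age_days < 930 OR txns >= 287 → 402
acct=G68: age_days < 930 OR txns >= 287 → 414
acct=G72: age_days < 930 OR txns >= 287 → 389
acct=G82: age_days < 3448 → -320
acct=G92: age_days < 1828 → 256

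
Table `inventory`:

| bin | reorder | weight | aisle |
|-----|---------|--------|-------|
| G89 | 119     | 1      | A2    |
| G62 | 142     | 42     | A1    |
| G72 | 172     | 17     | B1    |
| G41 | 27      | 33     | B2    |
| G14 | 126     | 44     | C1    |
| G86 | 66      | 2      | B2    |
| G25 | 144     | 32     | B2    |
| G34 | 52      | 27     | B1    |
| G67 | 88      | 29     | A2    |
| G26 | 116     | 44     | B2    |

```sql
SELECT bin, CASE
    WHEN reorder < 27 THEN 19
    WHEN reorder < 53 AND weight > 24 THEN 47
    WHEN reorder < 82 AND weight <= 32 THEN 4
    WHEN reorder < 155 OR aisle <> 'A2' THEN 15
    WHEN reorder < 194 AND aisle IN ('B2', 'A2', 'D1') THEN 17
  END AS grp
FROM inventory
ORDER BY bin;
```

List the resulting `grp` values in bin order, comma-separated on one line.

bin=G14: reorder < 155 OR aisle <> 'A2' → 15
bin=G25: reorder < 155 OR aisle <> 'A2' → 15
bin=G26: reorder < 155 OR aisle <> 'A2' → 15
bin=G34: reorder < 53 AND weight > 24 → 47
bin=G41: reorder < 53 AND weight > 24 → 47
bin=G62: reorder < 155 OR aisle <> 'A2' → 15
bin=G67: reorder < 155 OR aisle <> 'A2' → 15
bin=G72: reorder < 155 OR aisle <> 'A2' → 15
bin=G86: reorder < 82 AND weight <= 32 → 4
bin=G89: reorder < 155 OR aisle <> 'A2' → 15

15, 15, 15, 47, 47, 15, 15, 15, 4, 15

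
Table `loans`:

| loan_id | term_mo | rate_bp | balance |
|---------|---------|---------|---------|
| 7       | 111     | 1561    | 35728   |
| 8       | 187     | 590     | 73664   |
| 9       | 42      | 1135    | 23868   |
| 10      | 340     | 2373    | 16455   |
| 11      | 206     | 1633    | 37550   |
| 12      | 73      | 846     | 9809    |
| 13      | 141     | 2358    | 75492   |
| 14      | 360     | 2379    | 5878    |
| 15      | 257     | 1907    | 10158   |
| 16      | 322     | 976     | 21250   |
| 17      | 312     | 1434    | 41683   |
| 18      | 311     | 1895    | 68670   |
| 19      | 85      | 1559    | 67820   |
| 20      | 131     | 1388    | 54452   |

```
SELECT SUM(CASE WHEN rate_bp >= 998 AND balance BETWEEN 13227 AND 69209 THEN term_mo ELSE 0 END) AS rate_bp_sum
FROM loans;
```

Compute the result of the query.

1538

loan_id=7: ✓ → 111
loan_id=8: ✗
loan_id=9: ✓ → 42
loan_id=10: ✓ → 340
loan_id=11: ✓ → 206
loan_id=12: ✗
loan_id=13: ✗
loan_id=14: ✗
loan_id=15: ✗
loan_id=16: ✗
loan_id=17: ✓ → 312
loan_id=18: ✓ → 311
loan_id=19: ✓ → 85
loan_id=20: ✓ → 131
rate_bp_sum = 111 + 42 + 340 + 206 + 312 + 311 + 85 + 131 = 1538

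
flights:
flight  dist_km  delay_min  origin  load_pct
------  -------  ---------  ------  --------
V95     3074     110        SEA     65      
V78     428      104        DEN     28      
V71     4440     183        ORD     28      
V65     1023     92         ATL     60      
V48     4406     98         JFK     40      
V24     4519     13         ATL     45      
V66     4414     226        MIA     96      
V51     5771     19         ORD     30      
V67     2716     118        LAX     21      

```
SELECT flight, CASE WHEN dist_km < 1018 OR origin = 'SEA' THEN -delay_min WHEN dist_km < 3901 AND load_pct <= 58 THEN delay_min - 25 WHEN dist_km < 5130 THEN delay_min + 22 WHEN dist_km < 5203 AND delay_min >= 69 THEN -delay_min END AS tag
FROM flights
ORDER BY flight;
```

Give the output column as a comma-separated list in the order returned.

35, 120, NULL, 114, 248, 93, 205, -104, -110

flight=V24: dist_km < 5130 → 35
flight=V48: dist_km < 5130 → 120
flight=V51: (no match → NULL) → NULL
flight=V65: dist_km < 5130 → 114
flight=V66: dist_km < 5130 → 248
flight=V67: dist_km < 3901 AND load_pct <= 58 → 93
flight=V71: dist_km < 5130 → 205
flight=V78: dist_km < 1018 OR origin = 'SEA' → -104
flight=V95: dist_km < 1018 OR origin = 'SEA' → -110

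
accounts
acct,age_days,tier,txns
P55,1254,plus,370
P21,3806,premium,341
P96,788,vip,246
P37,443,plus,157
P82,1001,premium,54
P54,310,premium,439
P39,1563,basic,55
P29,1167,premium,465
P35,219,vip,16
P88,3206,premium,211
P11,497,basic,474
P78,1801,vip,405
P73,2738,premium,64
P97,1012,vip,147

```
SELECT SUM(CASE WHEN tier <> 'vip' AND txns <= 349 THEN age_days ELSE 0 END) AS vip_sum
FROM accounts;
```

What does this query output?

acct=P55: ✗
acct=P21: ✓ → 3806
acct=P96: ✗
acct=P37: ✓ → 443
acct=P82: ✓ → 1001
acct=P54: ✗
acct=P39: ✓ → 1563
acct=P29: ✗
acct=P35: ✗
acct=P88: ✓ → 3206
acct=P11: ✗
acct=P78: ✗
acct=P73: ✓ → 2738
acct=P97: ✗
vip_sum = 3806 + 443 + 1001 + 1563 + 3206 + 2738 = 12757

12757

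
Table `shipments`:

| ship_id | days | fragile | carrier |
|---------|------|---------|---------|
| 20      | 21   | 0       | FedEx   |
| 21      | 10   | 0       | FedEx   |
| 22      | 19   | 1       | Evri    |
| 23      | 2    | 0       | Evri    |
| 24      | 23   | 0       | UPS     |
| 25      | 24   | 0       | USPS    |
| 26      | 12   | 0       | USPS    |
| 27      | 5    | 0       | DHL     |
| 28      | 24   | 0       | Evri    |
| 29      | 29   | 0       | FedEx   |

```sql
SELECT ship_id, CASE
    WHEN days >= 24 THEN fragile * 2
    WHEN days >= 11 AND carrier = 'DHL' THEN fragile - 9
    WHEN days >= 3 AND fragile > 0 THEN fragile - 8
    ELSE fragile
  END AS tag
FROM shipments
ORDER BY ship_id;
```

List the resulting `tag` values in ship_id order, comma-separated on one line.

0, 0, -7, 0, 0, 0, 0, 0, 0, 0

ship_id=20: ELSE → 0
ship_id=21: ELSE → 0
ship_id=22: days >= 3 AND fragile > 0 → -7
ship_id=23: ELSE → 0
ship_id=24: ELSE → 0
ship_id=25: days >= 24 → 0
ship_id=26: ELSE → 0
ship_id=27: ELSE → 0
ship_id=28: days >= 24 → 0
ship_id=29: days >= 24 → 0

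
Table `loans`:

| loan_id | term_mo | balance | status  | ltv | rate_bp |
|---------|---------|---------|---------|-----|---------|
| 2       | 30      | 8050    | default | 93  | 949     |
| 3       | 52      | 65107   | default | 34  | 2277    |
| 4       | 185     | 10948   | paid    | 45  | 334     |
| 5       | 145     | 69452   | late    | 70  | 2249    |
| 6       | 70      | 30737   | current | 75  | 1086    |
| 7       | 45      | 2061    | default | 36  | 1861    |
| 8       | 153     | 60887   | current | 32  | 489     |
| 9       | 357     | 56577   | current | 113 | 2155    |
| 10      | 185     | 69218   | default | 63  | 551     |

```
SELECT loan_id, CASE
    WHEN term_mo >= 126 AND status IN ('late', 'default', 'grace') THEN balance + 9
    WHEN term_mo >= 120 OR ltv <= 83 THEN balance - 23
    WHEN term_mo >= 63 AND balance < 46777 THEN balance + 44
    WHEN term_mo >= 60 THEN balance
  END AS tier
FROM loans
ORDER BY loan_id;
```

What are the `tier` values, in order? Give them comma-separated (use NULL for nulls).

NULL, 65084, 10925, 69461, 30714, 2038, 60864, 56554, 69227

loan_id=2: (no match → NULL) → NULL
loan_id=3: term_mo >= 120 OR ltv <= 83 → 65084
loan_id=4: term_mo >= 120 OR ltv <= 83 → 10925
loan_id=5: term_mo >= 126 AND status IN ('late', 'default', 'grace') → 69461
loan_id=6: term_mo >= 120 OR ltv <= 83 → 30714
loan_id=7: term_mo >= 120 OR ltv <= 83 → 2038
loan_id=8: term_mo >= 120 OR ltv <= 83 → 60864
loan_id=9: term_mo >= 120 OR ltv <= 83 → 56554
loan_id=10: term_mo >= 126 AND status IN ('late', 'default', 'grace') → 69227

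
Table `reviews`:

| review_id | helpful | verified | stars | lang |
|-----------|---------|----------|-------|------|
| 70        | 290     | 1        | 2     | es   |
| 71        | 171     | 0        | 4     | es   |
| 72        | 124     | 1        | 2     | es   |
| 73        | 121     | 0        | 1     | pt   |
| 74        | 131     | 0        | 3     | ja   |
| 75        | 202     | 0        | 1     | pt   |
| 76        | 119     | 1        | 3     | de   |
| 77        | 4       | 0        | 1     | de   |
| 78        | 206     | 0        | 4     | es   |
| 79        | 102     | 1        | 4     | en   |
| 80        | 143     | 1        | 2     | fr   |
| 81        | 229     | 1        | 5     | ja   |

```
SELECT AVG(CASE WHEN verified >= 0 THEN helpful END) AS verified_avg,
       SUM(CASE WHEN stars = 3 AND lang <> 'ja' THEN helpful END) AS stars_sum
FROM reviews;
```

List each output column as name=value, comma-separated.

[verified_avg: verified >= 0]
review_id=70: ✓ → 290
review_id=71: ✓ → 171
review_id=72: ✓ → 124
review_id=73: ✓ → 121
review_id=74: ✓ → 131
review_id=75: ✓ → 202
review_id=76: ✓ → 119
review_id=77: ✓ → 4
review_id=78: ✓ → 206
review_id=79: ✓ → 102
review_id=80: ✓ → 143
review_id=81: ✓ → 229
verified_avg = (290 + 171 + 124 + 121 + 131 + 202 + 119 + 4 + 206 + 102 + 143 + 229) / 12 = 153.5
—
[stars_sum: stars = 3 AND lang <> 'ja']
review_id=70: ✗
review_id=71: ✗
review_id=72: ✗
review_id=73: ✗
review_id=74: ✗
review_id=75: ✗
review_id=76: ✓ → 119
review_id=77: ✗
review_id=78: ✗
review_id=79: ✗
review_id=80: ✗
review_id=81: ✗
stars_sum = 119

verified_avg=153.5, stars_sum=119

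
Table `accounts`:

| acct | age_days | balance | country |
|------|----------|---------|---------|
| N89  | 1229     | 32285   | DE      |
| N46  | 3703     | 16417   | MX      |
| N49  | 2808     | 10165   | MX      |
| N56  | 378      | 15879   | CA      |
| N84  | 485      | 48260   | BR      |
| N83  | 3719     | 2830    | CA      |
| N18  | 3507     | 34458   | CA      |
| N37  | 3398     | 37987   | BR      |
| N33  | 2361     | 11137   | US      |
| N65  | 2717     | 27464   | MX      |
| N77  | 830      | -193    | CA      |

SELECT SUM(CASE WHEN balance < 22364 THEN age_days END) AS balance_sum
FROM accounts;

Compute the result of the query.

acct=N89: ✗
acct=N46: ✓ → 3703
acct=N49: ✓ → 2808
acct=N56: ✓ → 378
acct=N84: ✗
acct=N83: ✓ → 3719
acct=N18: ✗
acct=N37: ✗
acct=N33: ✓ → 2361
acct=N65: ✗
acct=N77: ✓ → 830
balance_sum = 3703 + 2808 + 378 + 3719 + 2361 + 830 = 13799

13799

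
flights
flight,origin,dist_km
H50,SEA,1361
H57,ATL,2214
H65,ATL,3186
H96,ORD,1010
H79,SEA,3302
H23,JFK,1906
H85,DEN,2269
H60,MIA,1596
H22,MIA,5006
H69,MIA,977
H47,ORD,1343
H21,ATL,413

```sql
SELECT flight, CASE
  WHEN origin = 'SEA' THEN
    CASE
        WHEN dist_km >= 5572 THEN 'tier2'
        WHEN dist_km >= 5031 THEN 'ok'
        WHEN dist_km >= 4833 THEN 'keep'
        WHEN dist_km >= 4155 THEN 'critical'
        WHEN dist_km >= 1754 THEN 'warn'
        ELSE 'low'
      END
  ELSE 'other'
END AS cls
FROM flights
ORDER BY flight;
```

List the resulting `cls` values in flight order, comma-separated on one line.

other, other, other, other, low, other, other, other, other, warn, other, other

flight=H21: origin='ATL' → outer ELSE → other
flight=H22: origin='MIA' → outer ELSE → other
flight=H23: origin='JFK' → outer ELSE → other
flight=H47: origin='ORD' → outer ELSE → other
flight=H50: origin='SEA' → inner[ELSE] → low
flight=H57: origin='ATL' → outer ELSE → other
flight=H60: origin='MIA' → outer ELSE → other
flight=H65: origin='ATL' → outer ELSE → other
flight=H69: origin='MIA' → outer ELSE → other
flight=H79: origin='SEA' → inner[dist_km >= 1754] → warn
flight=H85: origin='DEN' → outer ELSE → other
flight=H96: origin='ORD' → outer ELSE → other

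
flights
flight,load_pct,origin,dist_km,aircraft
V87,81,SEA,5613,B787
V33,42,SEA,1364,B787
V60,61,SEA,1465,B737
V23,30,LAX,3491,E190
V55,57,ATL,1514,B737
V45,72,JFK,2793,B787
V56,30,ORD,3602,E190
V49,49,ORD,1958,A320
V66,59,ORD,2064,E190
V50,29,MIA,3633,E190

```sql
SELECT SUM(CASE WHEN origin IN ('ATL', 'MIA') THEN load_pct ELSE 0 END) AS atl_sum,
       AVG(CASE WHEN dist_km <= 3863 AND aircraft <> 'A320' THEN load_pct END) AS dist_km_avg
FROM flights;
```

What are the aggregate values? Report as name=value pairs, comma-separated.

atl_sum=86, dist_km_avg=47.5

[atl_sum: origin IN ('ATL', 'MIA')]
flight=V87: ✗
flight=V33: ✗
flight=V60: ✗
flight=V23: ✗
flight=V55: ✓ → 57
flight=V45: ✗
flight=V56: ✗
flight=V49: ✗
flight=V66: ✗
flight=V50: ✓ → 29
atl_sum = 57 + 29 = 86
—
[dist_km_avg: dist_km <= 3863 AND aircraft <> 'A320']
flight=V87: ✗
flight=V33: ✓ → 42
flight=V60: ✓ → 61
flight=V23: ✓ → 30
flight=V55: ✓ → 57
flight=V45: ✓ → 72
flight=V56: ✓ → 30
flight=V49: ✗
flight=V66: ✓ → 59
flight=V50: ✓ → 29
dist_km_avg = (42 + 61 + 30 + 57 + 72 + 30 + 59 + 29) / 8 = 47.5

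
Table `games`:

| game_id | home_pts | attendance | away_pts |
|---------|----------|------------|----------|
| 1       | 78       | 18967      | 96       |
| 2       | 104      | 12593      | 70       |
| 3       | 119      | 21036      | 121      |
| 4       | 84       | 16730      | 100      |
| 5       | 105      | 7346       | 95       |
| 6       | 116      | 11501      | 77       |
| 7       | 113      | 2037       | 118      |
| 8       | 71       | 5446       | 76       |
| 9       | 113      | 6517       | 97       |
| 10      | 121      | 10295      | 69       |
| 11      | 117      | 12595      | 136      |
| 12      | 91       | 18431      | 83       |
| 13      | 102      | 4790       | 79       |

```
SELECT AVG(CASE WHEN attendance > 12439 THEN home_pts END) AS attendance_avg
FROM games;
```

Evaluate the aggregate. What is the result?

game_id=1: ✓ → 78
game_id=2: ✓ → 104
game_id=3: ✓ → 119
game_id=4: ✓ → 84
game_id=5: ✗
game_id=6: ✗
game_id=7: ✗
game_id=8: ✗
game_id=9: ✗
game_id=10: ✗
game_id=11: ✓ → 117
game_id=12: ✓ → 91
game_id=13: ✗
attendance_avg = (78 + 104 + 119 + 84 + 117 + 91) / 6 = 98.8333333333

98.8333333333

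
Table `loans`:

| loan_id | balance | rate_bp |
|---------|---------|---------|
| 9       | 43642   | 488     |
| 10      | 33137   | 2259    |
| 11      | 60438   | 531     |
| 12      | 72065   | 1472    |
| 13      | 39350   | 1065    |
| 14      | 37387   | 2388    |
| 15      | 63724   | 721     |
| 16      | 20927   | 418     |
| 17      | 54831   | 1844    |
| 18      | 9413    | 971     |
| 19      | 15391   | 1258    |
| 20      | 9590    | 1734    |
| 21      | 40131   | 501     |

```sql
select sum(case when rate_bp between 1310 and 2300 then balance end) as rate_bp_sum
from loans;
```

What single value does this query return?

169623

loan_id=9: ✗
loan_id=10: ✓ → 33137
loan_id=11: ✗
loan_id=12: ✓ → 72065
loan_id=13: ✗
loan_id=14: ✗
loan_id=15: ✗
loan_id=16: ✗
loan_id=17: ✓ → 54831
loan_id=18: ✗
loan_id=19: ✗
loan_id=20: ✓ → 9590
loan_id=21: ✗
rate_bp_sum = 33137 + 72065 + 54831 + 9590 = 169623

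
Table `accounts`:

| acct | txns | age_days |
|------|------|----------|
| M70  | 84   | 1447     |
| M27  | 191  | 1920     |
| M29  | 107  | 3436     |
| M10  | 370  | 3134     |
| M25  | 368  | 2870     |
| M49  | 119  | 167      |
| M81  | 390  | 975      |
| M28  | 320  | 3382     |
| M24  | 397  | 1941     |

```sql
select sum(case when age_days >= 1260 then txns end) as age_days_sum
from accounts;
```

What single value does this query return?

acct=M70: ✓ → 84
acct=M27: ✓ → 191
acct=M29: ✓ → 107
acct=M10: ✓ → 370
acct=M25: ✓ → 368
acct=M49: ✗
acct=M81: ✗
acct=M28: ✓ → 320
acct=M24: ✓ → 397
age_days_sum = 84 + 191 + 107 + 370 + 368 + 320 + 397 = 1837

1837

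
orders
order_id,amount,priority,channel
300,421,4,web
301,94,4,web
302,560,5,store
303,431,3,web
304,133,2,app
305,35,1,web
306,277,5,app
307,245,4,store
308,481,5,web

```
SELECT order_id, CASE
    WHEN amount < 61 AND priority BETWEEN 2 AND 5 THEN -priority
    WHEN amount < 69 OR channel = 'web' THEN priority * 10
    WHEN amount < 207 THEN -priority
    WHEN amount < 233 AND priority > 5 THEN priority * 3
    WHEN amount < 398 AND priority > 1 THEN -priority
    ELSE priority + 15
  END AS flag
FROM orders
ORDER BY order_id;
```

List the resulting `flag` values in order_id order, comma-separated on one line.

40, 40, 20, 30, -2, 10, -5, -4, 50

order_id=300: amount < 69 OR channel = 'web' → 40
order_id=301: amount < 69 OR channel = 'web' → 40
order_id=302: ELSE → 20
order_id=303: amount < 69 OR channel = 'web' → 30
order_id=304: amount < 207 → -2
order_id=305: amount < 69 OR channel = 'web' → 10
order_id=306: amount < 398 AND priority > 1 → -5
order_id=307: amount < 398 AND priority > 1 → -4
order_id=308: amount < 69 OR channel = 'web' → 50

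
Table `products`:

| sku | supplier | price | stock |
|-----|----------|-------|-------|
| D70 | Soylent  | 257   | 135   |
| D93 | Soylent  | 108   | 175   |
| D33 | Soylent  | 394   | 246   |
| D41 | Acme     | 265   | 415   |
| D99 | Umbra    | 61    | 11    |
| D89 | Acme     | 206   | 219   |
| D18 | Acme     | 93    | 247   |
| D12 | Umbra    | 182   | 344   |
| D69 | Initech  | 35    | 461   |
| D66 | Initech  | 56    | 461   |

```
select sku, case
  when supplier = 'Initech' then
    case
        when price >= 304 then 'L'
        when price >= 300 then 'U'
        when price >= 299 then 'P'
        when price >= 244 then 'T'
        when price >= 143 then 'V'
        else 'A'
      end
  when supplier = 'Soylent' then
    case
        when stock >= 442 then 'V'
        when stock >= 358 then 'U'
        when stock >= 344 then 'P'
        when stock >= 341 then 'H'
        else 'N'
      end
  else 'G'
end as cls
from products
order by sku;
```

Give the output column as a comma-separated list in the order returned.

sku=D12: supplier='Umbra' → outer ELSE → G
sku=D18: supplier='Acme' → outer ELSE → G
sku=D33: supplier='Soylent' → inner[ELSE] → N
sku=D41: supplier='Acme' → outer ELSE → G
sku=D66: supplier='Initech' → inner[ELSE] → A
sku=D69: supplier='Initech' → inner[ELSE] → A
sku=D70: supplier='Soylent' → inner[ELSE] → N
sku=D89: supplier='Acme' → outer ELSE → G
sku=D93: supplier='Soylent' → inner[ELSE] → N
sku=D99: supplier='Umbra' → outer ELSE → G

G, G, N, G, A, A, N, G, N, G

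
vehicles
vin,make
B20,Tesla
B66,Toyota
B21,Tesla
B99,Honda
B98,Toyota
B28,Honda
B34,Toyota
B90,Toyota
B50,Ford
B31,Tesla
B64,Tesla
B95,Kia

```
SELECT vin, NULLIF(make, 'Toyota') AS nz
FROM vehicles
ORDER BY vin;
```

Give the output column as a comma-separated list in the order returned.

Tesla, Tesla, Honda, Tesla, NULL, Ford, Tesla, NULL, NULL, Kia, NULL, Honda

vin=B20: make=Tesla vs Toyota: differ → Tesla
vin=B21: make=Tesla vs Toyota: differ → Tesla
vin=B28: make=Honda vs Toyota: differ → Honda
vin=B31: make=Tesla vs Toyota: differ → Tesla
vin=B34: make=Toyota vs Toyota: equal → NULL
vin=B50: make=Ford vs Toyota: differ → Ford
vin=B64: make=Tesla vs Toyota: differ → Tesla
vin=B66: make=Toyota vs Toyota: equal → NULL
vin=B90: make=Toyota vs Toyota: equal → NULL
vin=B95: make=Kia vs Toyota: differ → Kia
vin=B98: make=Toyota vs Toyota: equal → NULL
vin=B99: make=Honda vs Toyota: differ → Honda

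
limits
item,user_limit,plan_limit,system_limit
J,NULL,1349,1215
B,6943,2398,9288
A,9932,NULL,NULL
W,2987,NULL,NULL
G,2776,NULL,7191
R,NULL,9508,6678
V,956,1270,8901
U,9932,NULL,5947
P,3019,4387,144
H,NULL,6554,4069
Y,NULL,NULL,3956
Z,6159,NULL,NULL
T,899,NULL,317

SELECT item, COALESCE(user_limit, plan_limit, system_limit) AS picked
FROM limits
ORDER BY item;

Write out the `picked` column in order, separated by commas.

item=A: user_limit=9932 → 9932
item=B: user_limit=6943 → 6943
item=G: user_limit=2776 → 2776
item=H: user_limit=NULL, plan_limit=6554 → 6554
item=J: user_limit=NULL, plan_limit=1349 → 1349
item=P: user_limit=3019 → 3019
item=R: user_limit=NULL, plan_limit=9508 → 9508
item=T: user_limit=899 → 899
item=U: user_limit=9932 → 9932
item=V: user_limit=956 → 956
item=W: user_limit=2987 → 2987
item=Y: user_limit=NULL, plan_limit=NULL, system_limit=3956 → 3956
item=Z: user_limit=6159 → 6159

9932, 6943, 2776, 6554, 1349, 3019, 9508, 899, 9932, 956, 2987, 3956, 6159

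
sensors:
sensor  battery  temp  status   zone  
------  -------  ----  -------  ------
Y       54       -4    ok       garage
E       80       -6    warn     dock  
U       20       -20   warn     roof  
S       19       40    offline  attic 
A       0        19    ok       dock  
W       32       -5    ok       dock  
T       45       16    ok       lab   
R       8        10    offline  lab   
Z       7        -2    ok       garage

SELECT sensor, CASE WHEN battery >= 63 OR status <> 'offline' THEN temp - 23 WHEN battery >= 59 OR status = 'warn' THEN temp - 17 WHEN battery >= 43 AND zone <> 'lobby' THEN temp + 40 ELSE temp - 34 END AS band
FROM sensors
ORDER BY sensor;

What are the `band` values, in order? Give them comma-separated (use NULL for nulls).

-4, -29, -24, 6, -7, -43, -28, -27, -25

sensor=A: battery >= 63 OR status <> 'offline' → -4
sensor=E: battery >= 63 OR status <> 'offline' → -29
sensor=R: ELSE → -24
sensor=S: ELSE → 6
sensor=T: battery >= 63 OR status <> 'offline' → -7
sensor=U: battery >= 63 OR status <> 'offline' → -43
sensor=W: battery >= 63 OR status <> 'offline' → -28
sensor=Y: battery >= 63 OR status <> 'offline' → -27
sensor=Z: battery >= 63 OR status <> 'offline' → -25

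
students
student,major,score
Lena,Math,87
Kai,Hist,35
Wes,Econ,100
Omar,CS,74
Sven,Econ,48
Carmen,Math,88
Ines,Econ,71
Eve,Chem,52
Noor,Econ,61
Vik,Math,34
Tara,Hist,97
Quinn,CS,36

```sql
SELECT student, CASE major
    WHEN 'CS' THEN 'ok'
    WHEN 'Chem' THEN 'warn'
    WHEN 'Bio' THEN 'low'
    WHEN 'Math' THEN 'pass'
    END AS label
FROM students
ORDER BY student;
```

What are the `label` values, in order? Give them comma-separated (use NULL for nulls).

pass, warn, NULL, NULL, pass, NULL, ok, ok, NULL, NULL, pass, NULL

student=Carmen: major='Math' → pass
student=Eve: major='Chem' → warn
student=Ines: (no match → NULL) → NULL
student=Kai: (no match → NULL) → NULL
student=Lena: major='Math' → pass
student=Noor: (no match → NULL) → NULL
student=Omar: major='CS' → ok
student=Quinn: major='CS' → ok
student=Sven: (no match → NULL) → NULL
student=Tara: (no match → NULL) → NULL
student=Vik: major='Math' → pass
student=Wes: (no match → NULL) → NULL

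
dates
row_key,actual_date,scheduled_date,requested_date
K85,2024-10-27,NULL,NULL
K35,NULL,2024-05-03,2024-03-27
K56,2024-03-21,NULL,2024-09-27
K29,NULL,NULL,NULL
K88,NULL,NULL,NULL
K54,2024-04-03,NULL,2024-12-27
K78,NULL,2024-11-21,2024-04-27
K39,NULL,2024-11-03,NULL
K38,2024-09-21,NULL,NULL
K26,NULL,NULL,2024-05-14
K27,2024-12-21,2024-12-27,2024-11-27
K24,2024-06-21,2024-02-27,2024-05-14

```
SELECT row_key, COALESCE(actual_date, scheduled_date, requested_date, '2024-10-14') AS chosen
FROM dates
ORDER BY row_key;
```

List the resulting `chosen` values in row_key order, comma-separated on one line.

2024-06-21, 2024-05-14, 2024-12-21, 2024-10-14, 2024-05-03, 2024-09-21, 2024-11-03, 2024-04-03, 2024-03-21, 2024-11-21, 2024-10-27, 2024-10-14

row_key=K24: actual_date=2024-06-21 → 2024-06-21
row_key=K26: actual_date=NULL, scheduled_date=NULL, requested_date=2024-05-14 → 2024-05-14
row_key=K27: actual_date=2024-12-21 → 2024-12-21
row_key=K29: actual_date=NULL, scheduled_date=NULL, requested_date=NULL, → literal 2024-10-14 → 2024-10-14
row_key=K35: actual_date=NULL, scheduled_date=2024-05-03 → 2024-05-03
row_key=K38: actual_date=2024-09-21 → 2024-09-21
row_key=K39: actual_date=NULL, scheduled_date=2024-11-03 → 2024-11-03
row_key=K54: actual_date=2024-04-03 → 2024-04-03
row_key=K56: actual_date=2024-03-21 → 2024-03-21
row_key=K78: actual_date=NULL, scheduled_date=2024-11-21 → 2024-11-21
row_key=K85: actual_date=2024-10-27 → 2024-10-27
row_key=K88: actual_date=NULL, scheduled_date=NULL, requested_date=NULL, → literal 2024-10-14 → 2024-10-14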